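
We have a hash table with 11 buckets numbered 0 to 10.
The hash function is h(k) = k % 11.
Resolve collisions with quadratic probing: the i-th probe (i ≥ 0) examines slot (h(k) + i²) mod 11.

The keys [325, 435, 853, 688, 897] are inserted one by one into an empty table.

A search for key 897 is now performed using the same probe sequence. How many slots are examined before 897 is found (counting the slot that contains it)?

5

325: h=6 -> slot 6
435: h=6, probe 6,7 -> slot 7
853: h=6, probe 6,7,10 -> slot 10
688: h=6, probe 6,7,10,4 -> slot 4
897: h=6, probe 6,7,10,4,0 -> slot 0
Table: [897, -, -, -, 688, -, 325, 435, -, -, 853]
Lookup 897: h=6, probe 6,7,10,4,0 → found at 0.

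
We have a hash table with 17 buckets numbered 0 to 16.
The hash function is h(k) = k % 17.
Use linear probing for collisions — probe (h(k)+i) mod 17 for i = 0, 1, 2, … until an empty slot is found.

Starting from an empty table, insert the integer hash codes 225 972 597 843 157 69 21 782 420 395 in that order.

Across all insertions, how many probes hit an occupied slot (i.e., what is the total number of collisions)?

Insert 225: h=4, slot 4 empty → index 4.
Insert 972: h=3, slot 3 empty → index 3.
Insert 597: h=2, slot 2 empty → index 2.
Insert 843: h=10, slot 10 empty → index 10.
Insert 157: h=4, slot 4 occupied → index 5.
Insert 69: h=1, slot 1 empty → index 1.
Insert 21: h=4, slots 4,5 occupied → index 6.
Insert 782: h=0, slot 0 empty → index 0.
Insert 420: h=12, slot 12 empty → index 12.
Insert 395: h=4, slots 4,5,6 occupied → index 7.
Table: [782, 69, 597, 972, 225, 157, 21, 395, ., ., 843, ., 420, ., ., ., .]

6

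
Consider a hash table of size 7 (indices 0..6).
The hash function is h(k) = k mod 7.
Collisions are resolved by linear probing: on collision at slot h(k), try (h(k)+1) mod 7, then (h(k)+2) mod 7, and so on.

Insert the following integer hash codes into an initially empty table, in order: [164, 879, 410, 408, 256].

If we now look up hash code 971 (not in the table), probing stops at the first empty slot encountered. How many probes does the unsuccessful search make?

3

164 hashes to 3; slot 3 is free -> place at 3.
879 hashes to 4; slot 4 is free -> place at 4.
410 hashes to 4; 4 taken -> place at 5.
408 hashes to 2; slot 2 is free -> place at 2.
256 hashes to 4; 4,5 taken -> place at 6.
Table: [∅, ∅, 408, 164, 879, 410, 256]
Lookup 971: h=5, probe 5,6,0 → slot 0 empty, not found.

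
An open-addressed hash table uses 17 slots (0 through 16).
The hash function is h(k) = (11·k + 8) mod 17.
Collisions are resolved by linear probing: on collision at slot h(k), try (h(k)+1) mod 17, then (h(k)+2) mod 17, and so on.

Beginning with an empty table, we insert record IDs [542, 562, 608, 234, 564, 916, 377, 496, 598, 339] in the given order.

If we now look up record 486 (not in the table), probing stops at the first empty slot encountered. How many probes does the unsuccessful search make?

2

542 hashes to 3; slot 3 is free → place at 3.
562 hashes to 2; slot 2 is free → place at 2.
608 hashes to 15; slot 15 is free → place at 15.
234 hashes to 15; 15 taken → place at 16.
564 hashes to 7; slot 7 is free → place at 7.
916 hashes to 3; 3 taken → place at 4.
377 hashes to 7; 7 taken → place at 8.
496 hashes to 7; 7,8 taken → place at 9.
598 hashes to 7; 7,8,9 taken → place at 10.
339 hashes to 14; slot 14 is free → place at 14.
Table: [-, -, 562, 542, 916, -, -, 564, 377, 496, 598, -, -, -, 339, 608, 234]
Lookup 486: h=16, probe 16,0 → slot 0 empty, not found.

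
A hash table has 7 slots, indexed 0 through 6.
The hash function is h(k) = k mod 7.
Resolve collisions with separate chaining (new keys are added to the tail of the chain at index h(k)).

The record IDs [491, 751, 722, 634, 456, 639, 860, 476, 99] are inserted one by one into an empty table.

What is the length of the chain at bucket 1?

Insert 491: h=1, bucket 1 empty -> new chain.
Insert 751: h=2, bucket 2 empty -> new chain.
Insert 722: h=1, bucket 1 nonempty -> append to chain.
Insert 634: h=4, bucket 4 empty -> new chain.
Insert 456: h=1, bucket 1 nonempty -> append to chain.
Insert 639: h=2, bucket 2 nonempty -> append to chain.
Insert 860: h=6, bucket 6 empty -> new chain.
Insert 476: h=0, bucket 0 empty -> new chain.
Insert 99: h=1, bucket 1 nonempty -> append to chain.
Final buckets:
0: 476
1: 491 -> 722 -> 456 -> 99
2: 751 -> 639
3: .
4: 634
5: .
6: 860

4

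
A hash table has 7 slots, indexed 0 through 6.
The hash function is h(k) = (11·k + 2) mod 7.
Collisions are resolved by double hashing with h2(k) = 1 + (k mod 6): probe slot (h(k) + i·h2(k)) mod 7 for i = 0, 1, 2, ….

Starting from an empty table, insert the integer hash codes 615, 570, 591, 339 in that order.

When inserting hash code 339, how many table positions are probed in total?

3

615: h=5 -> slot 5
570: h=0 -> slot 0
591: h=0, h2=4, probe 0,4 -> slot 4
339: h=0, h2=4, probe 0,4,1 -> slot 1
Table: [570, 339, ∅, ∅, 591, 615, ∅]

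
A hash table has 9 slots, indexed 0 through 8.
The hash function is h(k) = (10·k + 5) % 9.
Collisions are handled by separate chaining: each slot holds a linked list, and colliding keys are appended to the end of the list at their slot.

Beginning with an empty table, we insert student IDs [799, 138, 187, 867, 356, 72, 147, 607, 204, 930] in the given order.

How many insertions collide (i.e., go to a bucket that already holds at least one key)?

4

Insert 799: h=3, bucket 3 empty -> new chain.
Insert 138: h=8, bucket 8 empty -> new chain.
Insert 187: h=3, bucket 3 nonempty -> append to chain.
Insert 867: h=8, bucket 8 nonempty -> append to chain.
Insert 356: h=1, bucket 1 empty -> new chain.
Insert 72: h=5, bucket 5 empty -> new chain.
Insert 147: h=8, bucket 8 nonempty -> append to chain.
Insert 607: h=0, bucket 0 empty -> new chain.
Insert 204: h=2, bucket 2 empty -> new chain.
Insert 930: h=8, bucket 8 nonempty -> append to chain.
Final buckets:
0: 607
1: 356
2: 204
3: 799 -> 187
4: ∅
5: 72
6: ∅
7: ∅
8: 138 -> 867 -> 147 -> 930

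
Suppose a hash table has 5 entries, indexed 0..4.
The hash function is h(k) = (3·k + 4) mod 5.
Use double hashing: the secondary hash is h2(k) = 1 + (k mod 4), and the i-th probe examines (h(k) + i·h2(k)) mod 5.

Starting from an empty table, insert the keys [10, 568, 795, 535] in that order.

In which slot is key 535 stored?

10 hashes to 4; slot 4 is free → place at 4.
568 hashes to 3; slot 3 is free → place at 3.
795 hashes to 4, h2=4; 4,3 taken → place at 2.
535 hashes to 4, h2=4; 4,3,2 taken → place at 1.
Table: [-, 535, 795, 568, 10]

1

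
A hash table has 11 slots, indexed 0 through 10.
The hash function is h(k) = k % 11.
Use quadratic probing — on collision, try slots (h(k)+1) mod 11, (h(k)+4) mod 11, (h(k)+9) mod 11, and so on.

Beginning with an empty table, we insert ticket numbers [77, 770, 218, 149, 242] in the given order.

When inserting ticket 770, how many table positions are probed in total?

77 hashes to 0; slot 0 is free → place at 0.
770 hashes to 0; 0 taken → place at 1.
218 hashes to 9; slot 9 is free → place at 9.
149 hashes to 6; slot 6 is free → place at 6.
242 hashes to 0; 0,1 taken → place at 4.
Table: [77, 770, -, -, 242, -, 149, -, -, 218, -]

2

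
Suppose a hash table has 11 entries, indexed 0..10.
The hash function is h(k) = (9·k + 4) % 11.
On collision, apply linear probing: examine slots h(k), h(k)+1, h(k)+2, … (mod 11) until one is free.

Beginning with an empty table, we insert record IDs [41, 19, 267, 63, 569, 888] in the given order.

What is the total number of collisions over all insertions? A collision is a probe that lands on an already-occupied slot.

10

Insert 41: h=10, slot 10 empty -> index 10.
Insert 19: h=10, slot 10 occupied -> index 0.
Insert 267: h=9, slot 9 empty -> index 9.
Insert 63: h=10, slots 10,0 occupied -> index 1.
Insert 569: h=10, slots 10,0,1 occupied -> index 2.
Insert 888: h=10, slots 10,0,1,2 occupied -> index 3.
Table: [19, 63, 569, 888, —, —, —, —, —, 267, 41]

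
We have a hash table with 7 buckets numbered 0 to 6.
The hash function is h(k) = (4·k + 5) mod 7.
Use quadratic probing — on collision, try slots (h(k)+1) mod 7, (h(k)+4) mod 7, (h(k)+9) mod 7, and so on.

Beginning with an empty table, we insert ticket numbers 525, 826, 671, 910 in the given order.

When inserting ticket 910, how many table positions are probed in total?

3

525: h=5 => slot 5
826: h=5, probe 5,6 => slot 6
671: h=1 => slot 1
910: h=5, probe 5,6,2 => slot 2
Table: [-, 671, 910, -, -, 525, 826]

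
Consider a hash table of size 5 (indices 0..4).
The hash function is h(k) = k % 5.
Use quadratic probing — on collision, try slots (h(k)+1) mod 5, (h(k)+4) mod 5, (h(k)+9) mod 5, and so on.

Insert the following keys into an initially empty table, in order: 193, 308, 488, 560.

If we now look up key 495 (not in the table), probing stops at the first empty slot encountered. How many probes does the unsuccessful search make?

2

Insert 193: h=3, slot 3 empty -> index 3.
Insert 308: h=3, slot 3 occupied -> index 4.
Insert 488: h=3, slots 3,4 occupied -> index 2.
Insert 560: h=0, slot 0 empty -> index 0.
Table: [560, ∅, 488, 193, 308]
Lookup 495: h=0, probe 0,1 → slot 1 empty, not found.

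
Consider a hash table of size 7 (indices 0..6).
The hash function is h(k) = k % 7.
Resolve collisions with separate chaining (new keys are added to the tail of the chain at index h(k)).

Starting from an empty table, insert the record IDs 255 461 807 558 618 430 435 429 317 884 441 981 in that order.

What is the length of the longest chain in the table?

5

255 -> bucket 3
461 -> bucket 6
807 -> bucket 2
558 -> bucket 5
618 -> bucket 2 (collision)
430 -> bucket 3 (collision)
435 -> bucket 1
429 -> bucket 2 (collision)
317 -> bucket 2 (collision)
884 -> bucket 2 (collision)
441 -> bucket 0
981 -> bucket 1 (collision)
Final buckets:
0: 441
1: 435 -> 981
2: 807 -> 618 -> 429 -> 317 -> 884
3: 255 -> 430
4: .
5: 558
6: 461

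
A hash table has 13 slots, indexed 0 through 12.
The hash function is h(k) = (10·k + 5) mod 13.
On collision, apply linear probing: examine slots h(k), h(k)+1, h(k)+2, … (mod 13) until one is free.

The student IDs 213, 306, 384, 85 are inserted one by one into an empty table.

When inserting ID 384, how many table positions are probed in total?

213: h=3 => slot 3
306: h=10 => slot 10
384: h=10, probe 10,11 => slot 11
85: h=10, probe 10,11,12 => slot 12
Table: [_, _, _, 213, _, _, _, _, _, _, 306, 384, 85]

2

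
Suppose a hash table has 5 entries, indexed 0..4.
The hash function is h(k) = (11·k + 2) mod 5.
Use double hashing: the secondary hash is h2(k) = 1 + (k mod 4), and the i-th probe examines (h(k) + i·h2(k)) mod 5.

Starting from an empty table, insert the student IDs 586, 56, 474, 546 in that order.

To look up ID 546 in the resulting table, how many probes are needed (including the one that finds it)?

4

Insert 586: h=3, slot 3 empty => index 3.
Insert 56: h=3, h2=1, slot 3 occupied => index 4.
Insert 474: h=1, slot 1 empty => index 1.
Insert 546: h=3, h2=3, slots 3,1,4 occupied => index 2.
Table: [—, 474, 546, 586, 56]
Lookup 546: h=3, h2=3, probe 3,1,4,2 → found at 2.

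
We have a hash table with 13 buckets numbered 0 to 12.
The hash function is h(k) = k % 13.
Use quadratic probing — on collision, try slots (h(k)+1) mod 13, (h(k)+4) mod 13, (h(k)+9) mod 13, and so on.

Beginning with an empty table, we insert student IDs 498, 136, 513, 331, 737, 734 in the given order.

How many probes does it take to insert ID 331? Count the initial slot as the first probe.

498 hashes to 4; slot 4 is free => place at 4.
136 hashes to 6; slot 6 is free => place at 6.
513 hashes to 6; 6 taken => place at 7.
331 hashes to 6; 6,7 taken => place at 10.
737 hashes to 9; slot 9 is free => place at 9.
734 hashes to 6; 6,7,10 taken => place at 2.
Table: [-, -, 734, -, 498, -, 136, 513, -, 737, 331, -, -]

3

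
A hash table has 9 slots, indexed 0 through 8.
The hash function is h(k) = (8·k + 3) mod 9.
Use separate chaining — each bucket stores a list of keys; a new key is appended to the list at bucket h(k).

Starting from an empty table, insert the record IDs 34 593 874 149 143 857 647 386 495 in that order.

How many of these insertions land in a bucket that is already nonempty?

34 -> bucket 5
593 -> bucket 4
874 -> bucket 2
149 -> bucket 7
143 -> bucket 4 (collision)
857 -> bucket 1
647 -> bucket 4 (collision)
386 -> bucket 4 (collision)
495 -> bucket 3
Final buckets:
0: .
1: 857
2: 874
3: 495
4: 593 -> 143 -> 647 -> 386
5: 34
6: .
7: 149
8: .

3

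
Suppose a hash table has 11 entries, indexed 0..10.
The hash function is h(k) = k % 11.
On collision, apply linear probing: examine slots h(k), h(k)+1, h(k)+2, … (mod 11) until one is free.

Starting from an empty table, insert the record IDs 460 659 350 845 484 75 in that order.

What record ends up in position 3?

75

Insert 460: h=9, slot 9 empty -> index 9.
Insert 659: h=10, slot 10 empty -> index 10.
Insert 350: h=9, slots 9,10 occupied -> index 0.
Insert 845: h=9, slots 9,10,0 occupied -> index 1.
Insert 484: h=0, slots 0,1 occupied -> index 2.
Insert 75: h=9, slots 9,10,0,1,2 occupied -> index 3.
Table: [350, 845, 484, 75, ., ., ., ., ., 460, 659]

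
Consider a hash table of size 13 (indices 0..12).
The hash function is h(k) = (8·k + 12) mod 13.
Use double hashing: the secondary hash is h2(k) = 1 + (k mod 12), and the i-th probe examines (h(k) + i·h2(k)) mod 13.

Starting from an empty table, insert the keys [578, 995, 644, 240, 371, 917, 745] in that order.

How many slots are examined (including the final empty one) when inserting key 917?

5

578: h=8 => slot 8
995: h=3 => slot 3
644: h=3, h2=9, probe 3,12 => slot 12
240: h=8, h2=1, probe 8,9 => slot 9
371: h=3, h2=12, probe 3,2 => slot 2
917: h=3, h2=6, probe 3,9,2,8,1 => slot 1
745: h=5 => slot 5
Table: [∅, 917, 371, 995, ∅, 745, ∅, ∅, 578, 240, ∅, ∅, 644]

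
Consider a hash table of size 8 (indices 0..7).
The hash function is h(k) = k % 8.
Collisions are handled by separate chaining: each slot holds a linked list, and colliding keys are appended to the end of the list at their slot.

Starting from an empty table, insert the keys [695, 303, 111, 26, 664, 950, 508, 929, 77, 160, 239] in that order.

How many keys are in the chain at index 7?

4

695 → bucket 7
303 → bucket 7 (collision)
111 → bucket 7 (collision)
26 → bucket 2
664 → bucket 0
950 → bucket 6
508 → bucket 4
929 → bucket 1
77 → bucket 5
160 → bucket 0 (collision)
239 → bucket 7 (collision)
Final buckets:
0: 664 -> 160
1: 929
2: 26
3: .
4: 508
5: 77
6: 950
7: 695 -> 303 -> 111 -> 239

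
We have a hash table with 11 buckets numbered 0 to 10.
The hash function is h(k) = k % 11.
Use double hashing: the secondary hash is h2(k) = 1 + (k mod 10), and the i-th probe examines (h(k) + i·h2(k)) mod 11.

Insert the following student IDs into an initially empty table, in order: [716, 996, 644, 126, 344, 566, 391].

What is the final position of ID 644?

0

716 hashes to 1; slot 1 is free => place at 1.
996 hashes to 6; slot 6 is free => place at 6.
644 hashes to 6, h2=5; 6 taken => place at 0.
126 hashes to 5; slot 5 is free => place at 5.
344 hashes to 3; slot 3 is free => place at 3.
566 hashes to 5, h2=7; 5,1 taken => place at 8.
391 hashes to 6, h2=2; 6,8 taken => place at 10.
Table: [644, 716, _, 344, _, 126, 996, _, 566, _, 391]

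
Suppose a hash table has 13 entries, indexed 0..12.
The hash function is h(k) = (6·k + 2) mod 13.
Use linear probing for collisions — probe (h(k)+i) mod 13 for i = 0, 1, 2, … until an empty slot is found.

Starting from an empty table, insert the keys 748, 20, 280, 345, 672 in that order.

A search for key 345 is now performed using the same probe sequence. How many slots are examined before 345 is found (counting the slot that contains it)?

748 hashes to 5; slot 5 is free => place at 5.
20 hashes to 5; 5 taken => place at 6.
280 hashes to 5; 5,6 taken => place at 7.
345 hashes to 5; 5,6,7 taken => place at 8.
672 hashes to 4; slot 4 is free => place at 4.
Table: [—, —, —, —, 672, 748, 20, 280, 345, —, —, —, —]
Lookup 345: h=5, probe 5,6,7,8 → found at 8.

4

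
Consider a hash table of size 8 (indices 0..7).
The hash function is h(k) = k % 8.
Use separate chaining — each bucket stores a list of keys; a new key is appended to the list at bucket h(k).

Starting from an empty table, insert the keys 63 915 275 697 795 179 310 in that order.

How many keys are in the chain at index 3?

4

63 -> bucket 7
915 -> bucket 3
275 -> bucket 3 (collision)
697 -> bucket 1
795 -> bucket 3 (collision)
179 -> bucket 3 (collision)
310 -> bucket 6
Final buckets:
0: _
1: 697
2: _
3: 915 -> 275 -> 795 -> 179
4: _
5: _
6: 310
7: 63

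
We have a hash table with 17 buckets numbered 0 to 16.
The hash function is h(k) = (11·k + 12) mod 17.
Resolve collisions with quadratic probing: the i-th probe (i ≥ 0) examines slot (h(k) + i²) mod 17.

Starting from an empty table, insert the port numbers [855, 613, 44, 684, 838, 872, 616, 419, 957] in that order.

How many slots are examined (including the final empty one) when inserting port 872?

4

855: h=16 => slot 16
613: h=6 => slot 6
44: h=3 => slot 3
684: h=5 => slot 5
838: h=16, probe 16,0 => slot 0
872: h=16, probe 16,0,3,8 => slot 8
616: h=5, probe 5,6,9 => slot 9
419: h=14 => slot 14
957: h=16, probe 16,0,3,8,15 => slot 15
Table: [838, ∅, ∅, 44, ∅, 684, 613, ∅, 872, 616, ∅, ∅, ∅, ∅, 419, 957, 855]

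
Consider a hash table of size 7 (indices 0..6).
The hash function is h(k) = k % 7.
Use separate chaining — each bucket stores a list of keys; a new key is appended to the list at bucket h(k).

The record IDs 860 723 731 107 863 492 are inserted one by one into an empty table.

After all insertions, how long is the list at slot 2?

4

860 -> bucket 6
723 -> bucket 2
731 -> bucket 3
107 -> bucket 2 (collision)
863 -> bucket 2 (collision)
492 -> bucket 2 (collision)
Final buckets:
0: —
1: —
2: 723 -> 107 -> 863 -> 492
3: 731
4: —
5: —
6: 860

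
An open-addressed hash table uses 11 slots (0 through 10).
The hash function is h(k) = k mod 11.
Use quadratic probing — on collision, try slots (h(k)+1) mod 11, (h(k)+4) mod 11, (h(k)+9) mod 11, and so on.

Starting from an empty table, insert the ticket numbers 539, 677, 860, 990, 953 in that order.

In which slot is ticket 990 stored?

Insert 539: h=0, slot 0 empty → index 0.
Insert 677: h=6, slot 6 empty → index 6.
Insert 860: h=2, slot 2 empty → index 2.
Insert 990: h=0, slot 0 occupied → index 1.
Insert 953: h=7, slot 7 empty → index 7.
Table: [539, 990, 860, —, —, —, 677, 953, —, —, —]

1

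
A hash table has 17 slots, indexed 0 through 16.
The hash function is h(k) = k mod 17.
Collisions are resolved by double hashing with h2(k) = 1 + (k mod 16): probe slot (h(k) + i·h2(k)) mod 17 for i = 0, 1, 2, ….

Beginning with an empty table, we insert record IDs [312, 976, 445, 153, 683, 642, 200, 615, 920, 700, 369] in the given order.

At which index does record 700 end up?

16

Insert 312: h=6, slot 6 empty -> index 6.
Insert 976: h=7, slot 7 empty -> index 7.
Insert 445: h=3, slot 3 empty -> index 3.
Insert 153: h=0, slot 0 empty -> index 0.
Insert 683: h=3, h2=12, slot 3 occupied -> index 15.
Insert 642: h=13, slot 13 empty -> index 13.
Insert 200: h=13, h2=9, slot 13 occupied -> index 5.
Insert 615: h=3, h2=8, slot 3 occupied -> index 11.
Insert 920: h=2, slot 2 empty -> index 2.
Insert 700: h=3, h2=13, slot 3 occupied -> index 16.
Insert 369: h=12, slot 12 empty -> index 12.
Table: [153, -, 920, 445, -, 200, 312, 976, -, -, -, 615, 369, 642, -, 683, 700]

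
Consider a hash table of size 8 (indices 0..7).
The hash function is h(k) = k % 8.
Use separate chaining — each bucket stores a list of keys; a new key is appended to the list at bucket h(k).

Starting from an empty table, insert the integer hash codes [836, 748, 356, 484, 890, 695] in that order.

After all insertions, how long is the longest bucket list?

4

836 → bucket 4
748 → bucket 4 (collision)
356 → bucket 4 (collision)
484 → bucket 4 (collision)
890 → bucket 2
695 → bucket 7
Final buckets:
0: ∅
1: ∅
2: 890
3: ∅
4: 836 -> 748 -> 356 -> 484
5: ∅
6: ∅
7: 695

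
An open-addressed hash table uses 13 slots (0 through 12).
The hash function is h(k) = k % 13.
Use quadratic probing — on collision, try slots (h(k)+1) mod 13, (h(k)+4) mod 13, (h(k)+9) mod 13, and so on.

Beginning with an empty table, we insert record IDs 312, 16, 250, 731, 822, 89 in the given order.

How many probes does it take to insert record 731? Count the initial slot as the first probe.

3

312: h=0 => slot 0
16: h=3 => slot 3
250: h=3, probe 3,4 => slot 4
731: h=3, probe 3,4,7 => slot 7
822: h=3, probe 3,4,7,12 => slot 12
89: h=11 => slot 11
Table: [312, -, -, 16, 250, -, -, 731, -, -, -, 89, 822]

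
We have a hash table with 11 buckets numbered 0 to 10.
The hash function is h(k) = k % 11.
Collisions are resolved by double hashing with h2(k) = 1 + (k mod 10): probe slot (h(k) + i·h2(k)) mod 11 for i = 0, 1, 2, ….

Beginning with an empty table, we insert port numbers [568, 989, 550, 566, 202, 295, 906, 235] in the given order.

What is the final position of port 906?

3

Insert 568: h=7, slot 7 empty => index 7.
Insert 989: h=10, slot 10 empty => index 10.
Insert 550: h=0, slot 0 empty => index 0.
Insert 566: h=5, slot 5 empty => index 5.
Insert 202: h=4, slot 4 empty => index 4.
Insert 295: h=9, slot 9 empty => index 9.
Insert 906: h=4, h2=7, slots 4,0,7 occupied => index 3.
Insert 235: h=4, h2=6, slots 4,10,5,0 occupied => index 6.
Table: [550, ∅, ∅, 906, 202, 566, 235, 568, ∅, 295, 989]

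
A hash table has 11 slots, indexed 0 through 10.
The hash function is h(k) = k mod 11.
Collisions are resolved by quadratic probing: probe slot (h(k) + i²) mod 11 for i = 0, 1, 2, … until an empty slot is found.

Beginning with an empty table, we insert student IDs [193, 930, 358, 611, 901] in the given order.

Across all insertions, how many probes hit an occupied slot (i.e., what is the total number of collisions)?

193 hashes to 6; slot 6 is free => place at 6.
930 hashes to 6; 6 taken => place at 7.
358 hashes to 6; 6,7 taken => place at 10.
611 hashes to 6; 6,7,10 taken => place at 4.
901 hashes to 10; 10 taken => place at 0.
Table: [901, ., ., ., 611, ., 193, 930, ., ., 358]

7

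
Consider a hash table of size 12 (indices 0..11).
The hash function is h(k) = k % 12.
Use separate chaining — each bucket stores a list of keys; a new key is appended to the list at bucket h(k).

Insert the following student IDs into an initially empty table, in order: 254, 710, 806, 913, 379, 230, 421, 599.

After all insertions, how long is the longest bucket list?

4

254 -> bucket 2
710 -> bucket 2 (collision)
806 -> bucket 2 (collision)
913 -> bucket 1
379 -> bucket 7
230 -> bucket 2 (collision)
421 -> bucket 1 (collision)
599 -> bucket 11
Final buckets:
0: .
1: 913 -> 421
2: 254 -> 710 -> 806 -> 230
3: .
4: .
5: .
6: .
7: 379
8: .
9: .
10: .
11: 599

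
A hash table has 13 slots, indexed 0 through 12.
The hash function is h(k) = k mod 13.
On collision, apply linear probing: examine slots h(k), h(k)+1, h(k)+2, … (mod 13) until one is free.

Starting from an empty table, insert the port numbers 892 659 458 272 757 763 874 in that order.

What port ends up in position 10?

892 hashes to 8; slot 8 is free -> place at 8.
659 hashes to 9; slot 9 is free -> place at 9.
458 hashes to 3; slot 3 is free -> place at 3.
272 hashes to 12; slot 12 is free -> place at 12.
757 hashes to 3; 3 taken -> place at 4.
763 hashes to 9; 9 taken -> place at 10.
874 hashes to 3; 3,4 taken -> place at 5.
Table: [_, _, _, 458, 757, 874, _, _, 892, 659, 763, _, 272]

763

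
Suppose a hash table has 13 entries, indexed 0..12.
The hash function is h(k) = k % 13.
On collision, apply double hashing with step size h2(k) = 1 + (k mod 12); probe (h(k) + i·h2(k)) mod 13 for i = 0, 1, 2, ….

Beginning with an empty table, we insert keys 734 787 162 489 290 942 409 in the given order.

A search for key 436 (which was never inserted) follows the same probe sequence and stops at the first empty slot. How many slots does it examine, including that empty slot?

734 hashes to 6; slot 6 is free => place at 6.
787 hashes to 7; slot 7 is free => place at 7.
162 hashes to 6, h2=7; 6 taken => place at 0.
489 hashes to 8; slot 8 is free => place at 8.
290 hashes to 4; slot 4 is free => place at 4.
942 hashes to 6, h2=7; 6,0,7 taken => place at 1.
409 hashes to 6, h2=2; 6,8 taken => place at 10.
Table: [162, 942, ., ., 290, ., 734, 787, 489, ., 409, ., .]
Lookup 436: h=7, h2=5, probe 7,12 → slot 12 empty, not found.

2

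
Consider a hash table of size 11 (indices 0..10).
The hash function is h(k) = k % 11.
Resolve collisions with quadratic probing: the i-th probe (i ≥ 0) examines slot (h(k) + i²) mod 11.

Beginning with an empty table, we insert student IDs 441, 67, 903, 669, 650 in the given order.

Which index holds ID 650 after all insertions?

10

Insert 441: h=1, slot 1 empty -> index 1.
Insert 67: h=1, slot 1 occupied -> index 2.
Insert 903: h=1, slots 1,2 occupied -> index 5.
Insert 669: h=9, slot 9 empty -> index 9.
Insert 650: h=1, slots 1,2,5 occupied -> index 10.
Table: [-, 441, 67, -, -, 903, -, -, -, 669, 650]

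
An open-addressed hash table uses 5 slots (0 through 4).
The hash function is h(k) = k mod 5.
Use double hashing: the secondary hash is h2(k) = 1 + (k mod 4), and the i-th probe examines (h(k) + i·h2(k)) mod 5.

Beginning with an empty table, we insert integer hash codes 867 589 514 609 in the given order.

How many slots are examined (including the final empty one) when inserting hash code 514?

867 hashes to 2; slot 2 is free => place at 2.
589 hashes to 4; slot 4 is free => place at 4.
514 hashes to 4, h2=3; 4,2 taken => place at 0.
609 hashes to 4, h2=2; 4 taken => place at 1.
Table: [514, 609, 867, _, 589]

3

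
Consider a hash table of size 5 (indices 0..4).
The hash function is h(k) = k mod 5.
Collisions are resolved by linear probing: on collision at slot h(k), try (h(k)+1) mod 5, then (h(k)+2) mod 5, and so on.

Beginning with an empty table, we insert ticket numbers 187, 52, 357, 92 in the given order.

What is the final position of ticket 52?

187 hashes to 2; slot 2 is free => place at 2.
52 hashes to 2; 2 taken => place at 3.
357 hashes to 2; 2,3 taken => place at 4.
92 hashes to 2; 2,3,4 taken => place at 0.
Table: [92, ., 187, 52, 357]

3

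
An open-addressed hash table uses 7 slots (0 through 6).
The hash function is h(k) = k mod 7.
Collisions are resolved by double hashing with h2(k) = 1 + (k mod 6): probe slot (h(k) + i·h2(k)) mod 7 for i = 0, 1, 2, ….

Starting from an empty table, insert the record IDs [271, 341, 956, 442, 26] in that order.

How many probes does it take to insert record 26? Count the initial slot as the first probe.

271 hashes to 5; slot 5 is free => place at 5.
341 hashes to 5, h2=6; 5 taken => place at 4.
956 hashes to 4, h2=3; 4 taken => place at 0.
442 hashes to 1; slot 1 is free => place at 1.
26 hashes to 5, h2=3; 5,1,4,0 taken => place at 3.
Table: [956, 442, ∅, 26, 341, 271, ∅]

5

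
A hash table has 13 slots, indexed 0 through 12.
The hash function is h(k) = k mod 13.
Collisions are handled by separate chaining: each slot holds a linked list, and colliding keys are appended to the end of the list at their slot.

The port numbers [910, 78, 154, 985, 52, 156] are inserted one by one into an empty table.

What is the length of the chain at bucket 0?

4

910 → bucket 0
78 → bucket 0 (collision)
154 → bucket 11
985 → bucket 10
52 → bucket 0 (collision)
156 → bucket 0 (collision)
Final buckets:
0: 910 -> 78 -> 52 -> 156
1: .
2: .
3: .
4: .
5: .
6: .
7: .
8: .
9: .
10: 985
11: 154
12: .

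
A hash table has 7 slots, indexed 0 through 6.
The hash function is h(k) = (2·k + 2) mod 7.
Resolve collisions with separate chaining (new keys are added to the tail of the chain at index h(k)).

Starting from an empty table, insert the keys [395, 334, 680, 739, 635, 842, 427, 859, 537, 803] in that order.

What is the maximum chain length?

Insert 395: h=1, bucket 1 empty -> new chain.
Insert 334: h=5, bucket 5 empty -> new chain.
Insert 680: h=4, bucket 4 empty -> new chain.
Insert 739: h=3, bucket 3 empty -> new chain.
Insert 635: h=5, bucket 5 nonempty -> append to chain.
Insert 842: h=6, bucket 6 empty -> new chain.
Insert 427: h=2, bucket 2 empty -> new chain.
Insert 859: h=5, bucket 5 nonempty -> append to chain.
Insert 537: h=5, bucket 5 nonempty -> append to chain.
Insert 803: h=5, bucket 5 nonempty -> append to chain.
Final buckets:
0: _
1: 395
2: 427
3: 739
4: 680
5: 334 -> 635 -> 859 -> 537 -> 803
6: 842

5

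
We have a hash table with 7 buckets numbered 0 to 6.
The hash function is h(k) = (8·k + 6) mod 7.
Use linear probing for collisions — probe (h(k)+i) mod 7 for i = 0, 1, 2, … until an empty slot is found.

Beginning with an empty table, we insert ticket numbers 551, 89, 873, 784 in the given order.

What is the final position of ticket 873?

551 hashes to 4; slot 4 is free → place at 4.
89 hashes to 4; 4 taken → place at 5.
873 hashes to 4; 4,5 taken → place at 6.
784 hashes to 6; 6 taken → place at 0.
Table: [784, _, _, _, 551, 89, 873]

6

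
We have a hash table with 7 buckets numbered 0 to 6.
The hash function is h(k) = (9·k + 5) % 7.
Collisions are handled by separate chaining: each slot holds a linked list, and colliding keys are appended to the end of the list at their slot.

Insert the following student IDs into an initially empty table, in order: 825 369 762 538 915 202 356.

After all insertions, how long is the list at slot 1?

Insert 825: h=3, bucket 3 empty -> new chain.
Insert 369: h=1, bucket 1 empty -> new chain.
Insert 762: h=3, bucket 3 nonempty -> append to chain.
Insert 538: h=3, bucket 3 nonempty -> append to chain.
Insert 915: h=1, bucket 1 nonempty -> append to chain.
Insert 202: h=3, bucket 3 nonempty -> append to chain.
Insert 356: h=3, bucket 3 nonempty -> append to chain.
Final buckets:
0: —
1: 369 -> 915
2: —
3: 825 -> 762 -> 538 -> 202 -> 356
4: —
5: —
6: —

2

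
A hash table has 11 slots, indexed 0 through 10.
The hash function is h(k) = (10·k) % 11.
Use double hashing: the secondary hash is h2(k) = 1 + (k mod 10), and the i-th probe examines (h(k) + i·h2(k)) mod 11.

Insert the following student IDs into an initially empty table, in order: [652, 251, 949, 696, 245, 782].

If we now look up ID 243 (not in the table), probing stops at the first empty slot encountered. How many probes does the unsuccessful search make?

4

652: h=8 -> slot 8
251: h=2 -> slot 2
949: h=8, h2=10, probe 8,7 -> slot 7
696: h=8, h2=7, probe 8,4 -> slot 4
245: h=8, h2=6, probe 8,3 -> slot 3
782: h=10 -> slot 10
Table: [—, —, 251, 245, 696, —, —, 949, 652, —, 782]
Lookup 243: h=10, h2=4, probe 10,3,7,0 → slot 0 empty, not found.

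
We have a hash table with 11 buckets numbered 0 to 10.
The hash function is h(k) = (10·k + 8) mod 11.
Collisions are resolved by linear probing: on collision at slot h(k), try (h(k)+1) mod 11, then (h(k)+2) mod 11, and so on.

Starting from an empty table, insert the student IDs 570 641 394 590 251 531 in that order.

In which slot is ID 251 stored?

2

570: h=10 => slot 10
641: h=5 => slot 5
394: h=10, probe 10,0 => slot 0
590: h=1 => slot 1
251: h=10, probe 10,0,1,2 => slot 2
531: h=5, probe 5,6 => slot 6
Table: [394, 590, 251, ∅, ∅, 641, 531, ∅, ∅, ∅, 570]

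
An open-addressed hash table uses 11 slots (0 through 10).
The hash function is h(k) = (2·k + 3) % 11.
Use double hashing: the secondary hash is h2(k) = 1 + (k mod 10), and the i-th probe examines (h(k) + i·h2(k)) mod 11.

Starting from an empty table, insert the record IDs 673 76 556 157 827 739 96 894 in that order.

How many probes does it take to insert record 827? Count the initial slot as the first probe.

5

Insert 673: h=7, slot 7 empty -> index 7.
Insert 76: h=1, slot 1 empty -> index 1.
Insert 556: h=4, slot 4 empty -> index 4.
Insert 157: h=9, slot 9 empty -> index 9.
Insert 827: h=7, h2=8, slots 7,4,1,9 occupied -> index 6.
Insert 739: h=7, h2=10, slots 7,6 occupied -> index 5.
Insert 96: h=8, slot 8 empty -> index 8.
Insert 894: h=9, h2=5, slot 9 occupied -> index 3.
Table: [—, 76, —, 894, 556, 739, 827, 673, 96, 157, —]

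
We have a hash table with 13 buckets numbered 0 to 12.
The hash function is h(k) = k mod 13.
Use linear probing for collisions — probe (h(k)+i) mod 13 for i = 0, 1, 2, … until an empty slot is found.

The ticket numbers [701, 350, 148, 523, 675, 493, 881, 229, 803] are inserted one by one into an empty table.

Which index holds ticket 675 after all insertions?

1

701 hashes to 12; slot 12 is free -> place at 12.
350 hashes to 12; 12 taken -> place at 0.
148 hashes to 5; slot 5 is free -> place at 5.
523 hashes to 3; slot 3 is free -> place at 3.
675 hashes to 12; 12,0 taken -> place at 1.
493 hashes to 12; 12,0,1 taken -> place at 2.
881 hashes to 10; slot 10 is free -> place at 10.
229 hashes to 8; slot 8 is free -> place at 8.
803 hashes to 10; 10 taken -> place at 11.
Table: [350, 675, 493, 523, -, 148, -, -, 229, -, 881, 803, 701]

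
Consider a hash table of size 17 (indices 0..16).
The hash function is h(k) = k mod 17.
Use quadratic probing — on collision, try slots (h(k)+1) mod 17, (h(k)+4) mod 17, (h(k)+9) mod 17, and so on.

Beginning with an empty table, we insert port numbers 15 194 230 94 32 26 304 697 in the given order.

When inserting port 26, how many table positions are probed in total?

3

15 hashes to 15; slot 15 is free -> place at 15.
194 hashes to 7; slot 7 is free -> place at 7.
230 hashes to 9; slot 9 is free -> place at 9.
94 hashes to 9; 9 taken -> place at 10.
32 hashes to 15; 15 taken -> place at 16.
26 hashes to 9; 9,10 taken -> place at 13.
304 hashes to 15; 15,16 taken -> place at 2.
697 hashes to 0; slot 0 is free -> place at 0.
Table: [697, ., 304, ., ., ., ., 194, ., 230, 94, ., ., 26, ., 15, 32]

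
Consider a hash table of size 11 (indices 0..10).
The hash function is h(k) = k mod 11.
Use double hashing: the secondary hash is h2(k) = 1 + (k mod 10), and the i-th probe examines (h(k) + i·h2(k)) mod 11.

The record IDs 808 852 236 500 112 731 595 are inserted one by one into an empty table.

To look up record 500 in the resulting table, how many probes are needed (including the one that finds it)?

808: h=5 -> slot 5
852: h=5, h2=3, probe 5,8 -> slot 8
236: h=5, h2=7, probe 5,1 -> slot 1
500: h=5, h2=1, probe 5,6 -> slot 6
112: h=2 -> slot 2
731: h=5, h2=2, probe 5,7 -> slot 7
595: h=1, h2=6, probe 1,7,2,8,3 -> slot 3
Table: [∅, 236, 112, 595, ∅, 808, 500, 731, 852, ∅, ∅]
Lookup 500: h=5, h2=1, probe 5,6 → found at 6.

2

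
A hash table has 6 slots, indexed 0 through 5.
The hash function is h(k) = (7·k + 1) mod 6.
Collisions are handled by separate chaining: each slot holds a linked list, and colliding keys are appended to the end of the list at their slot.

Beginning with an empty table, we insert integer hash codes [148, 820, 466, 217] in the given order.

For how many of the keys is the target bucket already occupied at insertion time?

2

148 → bucket 5
820 → bucket 5 (collision)
466 → bucket 5 (collision)
217 → bucket 2
Final buckets:
0: .
1: .
2: 217
3: .
4: .
5: 148 -> 820 -> 466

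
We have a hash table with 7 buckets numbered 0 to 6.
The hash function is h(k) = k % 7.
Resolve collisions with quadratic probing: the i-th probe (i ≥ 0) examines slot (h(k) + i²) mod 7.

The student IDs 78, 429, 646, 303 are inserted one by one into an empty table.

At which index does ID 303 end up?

Insert 78: h=1, slot 1 empty -> index 1.
Insert 429: h=2, slot 2 empty -> index 2.
Insert 646: h=2, slot 2 occupied -> index 3.
Insert 303: h=2, slots 2,3 occupied -> index 6.
Table: [—, 78, 429, 646, —, —, 303]

6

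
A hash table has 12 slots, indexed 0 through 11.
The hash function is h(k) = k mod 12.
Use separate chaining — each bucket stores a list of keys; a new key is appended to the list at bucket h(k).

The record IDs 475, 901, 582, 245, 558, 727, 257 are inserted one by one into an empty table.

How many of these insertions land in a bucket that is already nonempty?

475 -> bucket 7
901 -> bucket 1
582 -> bucket 6
245 -> bucket 5
558 -> bucket 6 (collision)
727 -> bucket 7 (collision)
257 -> bucket 5 (collision)
Final buckets:
0: —
1: 901
2: —
3: —
4: —
5: 245 -> 257
6: 582 -> 558
7: 475 -> 727
8: —
9: —
10: —
11: —

3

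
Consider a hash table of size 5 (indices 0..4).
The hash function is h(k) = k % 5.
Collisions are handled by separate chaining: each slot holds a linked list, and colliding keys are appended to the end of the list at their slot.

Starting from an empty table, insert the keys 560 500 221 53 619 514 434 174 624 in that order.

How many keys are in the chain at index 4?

Insert 560: h=0, bucket 0 empty -> new chain.
Insert 500: h=0, bucket 0 nonempty -> append to chain.
Insert 221: h=1, bucket 1 empty -> new chain.
Insert 53: h=3, bucket 3 empty -> new chain.
Insert 619: h=4, bucket 4 empty -> new chain.
Insert 514: h=4, bucket 4 nonempty -> append to chain.
Insert 434: h=4, bucket 4 nonempty -> append to chain.
Insert 174: h=4, bucket 4 nonempty -> append to chain.
Insert 624: h=4, bucket 4 nonempty -> append to chain.
Final buckets:
0: 560 -> 500
1: 221
2: _
3: 53
4: 619 -> 514 -> 434 -> 174 -> 624

5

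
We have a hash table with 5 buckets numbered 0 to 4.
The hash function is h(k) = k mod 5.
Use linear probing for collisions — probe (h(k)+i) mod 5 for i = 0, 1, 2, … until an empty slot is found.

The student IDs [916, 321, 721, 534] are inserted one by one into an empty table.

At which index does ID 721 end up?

3

916 hashes to 1; slot 1 is free → place at 1.
321 hashes to 1; 1 taken → place at 2.
721 hashes to 1; 1,2 taken → place at 3.
534 hashes to 4; slot 4 is free → place at 4.
Table: [_, 916, 321, 721, 534]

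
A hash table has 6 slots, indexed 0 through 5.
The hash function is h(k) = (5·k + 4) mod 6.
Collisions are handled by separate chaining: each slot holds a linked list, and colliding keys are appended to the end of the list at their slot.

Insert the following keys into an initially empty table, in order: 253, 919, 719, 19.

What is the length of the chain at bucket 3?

3

253 → bucket 3
919 → bucket 3 (collision)
719 → bucket 5
19 → bucket 3 (collision)
Final buckets:
0: ∅
1: ∅
2: ∅
3: 253 -> 919 -> 19
4: ∅
5: 719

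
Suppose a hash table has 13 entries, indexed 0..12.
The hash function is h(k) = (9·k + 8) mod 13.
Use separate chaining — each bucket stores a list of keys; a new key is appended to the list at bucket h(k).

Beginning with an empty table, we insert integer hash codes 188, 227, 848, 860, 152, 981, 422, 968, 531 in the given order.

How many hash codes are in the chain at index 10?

5

188 → bucket 10
227 → bucket 10 (collision)
848 → bucket 9
860 → bucket 0
152 → bucket 11
981 → bucket 10 (collision)
422 → bucket 10 (collision)
968 → bucket 10 (collision)
531 → bucket 3
Final buckets:
0: 860
1: ∅
2: ∅
3: 531
4: ∅
5: ∅
6: ∅
7: ∅
8: ∅
9: 848
10: 188 -> 227 -> 981 -> 422 -> 968
11: 152
12: ∅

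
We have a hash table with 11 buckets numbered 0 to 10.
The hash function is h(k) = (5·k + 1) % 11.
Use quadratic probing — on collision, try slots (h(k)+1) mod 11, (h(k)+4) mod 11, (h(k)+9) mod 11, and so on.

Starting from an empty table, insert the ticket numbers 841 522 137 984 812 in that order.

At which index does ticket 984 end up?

841 hashes to 4; slot 4 is free -> place at 4.
522 hashes to 4; 4 taken -> place at 5.
137 hashes to 4; 4,5 taken -> place at 8.
984 hashes to 4; 4,5,8 taken -> place at 2.
812 hashes to 2; 2 taken -> place at 3.
Table: [—, —, 984, 812, 841, 522, —, —, 137, —, —]

2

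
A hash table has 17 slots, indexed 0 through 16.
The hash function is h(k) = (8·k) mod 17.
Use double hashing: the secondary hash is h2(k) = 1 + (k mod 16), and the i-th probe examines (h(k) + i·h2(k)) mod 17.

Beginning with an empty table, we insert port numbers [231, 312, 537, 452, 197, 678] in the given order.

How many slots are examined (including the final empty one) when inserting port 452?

2

231: h=12 => slot 12
312: h=14 => slot 14
537: h=12, h2=10, probe 12,5 => slot 5
452: h=12, h2=5, probe 12,0 => slot 0
197: h=12, h2=6, probe 12,1 => slot 1
678: h=1, h2=7, probe 1,8 => slot 8
Table: [452, 197, ∅, ∅, ∅, 537, ∅, ∅, 678, ∅, ∅, ∅, 231, ∅, 312, ∅, ∅]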